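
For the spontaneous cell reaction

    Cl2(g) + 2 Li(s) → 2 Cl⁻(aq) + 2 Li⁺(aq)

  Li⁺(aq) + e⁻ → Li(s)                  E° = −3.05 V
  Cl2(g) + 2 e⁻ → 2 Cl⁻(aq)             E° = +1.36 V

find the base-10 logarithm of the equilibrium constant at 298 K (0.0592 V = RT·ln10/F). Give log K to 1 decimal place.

log K = 149.0

The Cl₂/Cl⁻ couple is reduced (cathode); E°cell = +1.36 − (−3.05) = +4.41 V with n = 2.
At equilibrium E = 0, so log K = nE°cell / 0.0592 = (2)(+4.41) / 0.0592 = 149.0.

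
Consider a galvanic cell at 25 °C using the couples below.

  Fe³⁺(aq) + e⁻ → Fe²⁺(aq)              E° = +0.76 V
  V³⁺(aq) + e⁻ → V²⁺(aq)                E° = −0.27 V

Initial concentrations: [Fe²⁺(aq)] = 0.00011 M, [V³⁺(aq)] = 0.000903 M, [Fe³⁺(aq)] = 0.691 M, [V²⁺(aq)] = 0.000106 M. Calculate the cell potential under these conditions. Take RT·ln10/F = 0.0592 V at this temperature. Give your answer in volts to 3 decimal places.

+1.200 V

Since E°(Fe³⁺/Fe²⁺) > E°(V³⁺/V²⁺), Fe³⁺/Fe²⁺ serves as the cathode.
E°cell = +0.76 − (−0.27) = +1.03 V, with n = 1 electron transferred.
Balancing gives Fe³⁺(aq) + V²⁺(aq) → Fe²⁺(aq) + V³⁺(aq); hence Q = ([Fe²⁺(aq)]·[V³⁺(aq)]) / ([Fe³⁺(aq)]·[V²⁺(aq)]) = 0.00136 (log Q = −2.868).
E = E° − (0.0592/n)·log Q = +1.03 − (0.0592/1)(−2.868) = +1.200 V.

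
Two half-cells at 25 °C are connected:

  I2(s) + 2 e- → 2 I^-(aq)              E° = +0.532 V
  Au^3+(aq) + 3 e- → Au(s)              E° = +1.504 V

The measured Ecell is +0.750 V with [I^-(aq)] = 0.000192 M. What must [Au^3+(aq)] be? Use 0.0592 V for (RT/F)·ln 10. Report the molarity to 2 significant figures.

With Au³⁺/Au at the cathode and I₂/I⁻ at the anode, E°cell = +1.504 − (+0.532) = +0.972 V (n = 6).
Rearranging E = E° − (0.0592/n)·log Q gives log Q = 6(+0.972 − (+0.750))/0.0592 = 22.500.
The balanced reaction is 2 Au^3+(aq) + 6 I^-(aq) → 2 Au(s) + 3 I2(s), so Q = 1 / ([Au^3+(aq)]^2·[I^-(aq)]^6).
Solving for the unknown gives log [Au^3+(aq)] = −0.100, so [Au^3+(aq)] ≈ 0.79 M.

0.79 M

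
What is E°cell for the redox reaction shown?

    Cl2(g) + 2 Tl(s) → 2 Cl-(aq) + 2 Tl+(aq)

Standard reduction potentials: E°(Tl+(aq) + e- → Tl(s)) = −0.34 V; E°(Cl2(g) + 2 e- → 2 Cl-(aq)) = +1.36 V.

In the reaction as written, Cl2(g) is reduced (cathode) and Tl+(aq) is produced by oxidation at the anode.
E°cell = E°(cathode) − E°(anode) = +1.36 − (−0.34) = +1.70 V.

+1.70 V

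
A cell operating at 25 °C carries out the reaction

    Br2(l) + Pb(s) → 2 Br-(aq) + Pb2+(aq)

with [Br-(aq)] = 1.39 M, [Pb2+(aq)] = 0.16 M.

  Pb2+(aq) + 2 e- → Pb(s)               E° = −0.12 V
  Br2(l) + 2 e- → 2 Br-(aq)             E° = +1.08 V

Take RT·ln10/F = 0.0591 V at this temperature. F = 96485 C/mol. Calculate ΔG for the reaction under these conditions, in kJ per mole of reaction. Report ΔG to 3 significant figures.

E°cell = +1.08 − (−0.12) = +1.20 V; the balanced reaction transfers n = 2 electrons.
Here Q = [Br-(aq)]^2·[Pb2+(aq)] = 0.309 (log Q = −0.510), giving E = +1.20 − (0.0591/2)·(−0.510) = +1.2151 V.
Then ΔG = −nFE = −2 × 96485 × +1.2151 J/mol = −234 kJ/mol.

−234 kJ/mol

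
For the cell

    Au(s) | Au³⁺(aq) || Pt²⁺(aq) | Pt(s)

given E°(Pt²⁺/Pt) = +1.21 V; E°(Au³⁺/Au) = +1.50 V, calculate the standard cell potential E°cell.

−0.29 V

By convention the left-hand electrode in cell notation is the anode (oxidation) and the right-hand electrode is the cathode (reduction).
E°cell = E°(right) − E°(left) = +1.21 − (+1.50) = −0.29 V.
The negative sign shows that, as written, the cell would require an external voltage to drive the reaction.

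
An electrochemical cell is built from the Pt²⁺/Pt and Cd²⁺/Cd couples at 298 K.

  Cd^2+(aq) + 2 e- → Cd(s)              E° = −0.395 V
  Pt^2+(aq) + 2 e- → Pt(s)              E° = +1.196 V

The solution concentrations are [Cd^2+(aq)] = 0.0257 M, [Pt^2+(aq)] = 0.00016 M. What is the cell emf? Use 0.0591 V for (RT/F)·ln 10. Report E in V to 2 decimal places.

Since E°(Pt²⁺/Pt) > E°(Cd²⁺/Cd), Pt²⁺/Pt serves as the cathode.
E°cell = E°cat − E°an = +1.196 − (−0.395) = +1.591 V; n = 2.
The balanced reaction is Pt^2+(aq) + Cd(s) → Pt(s) + Cd^2+(aq), so Q = [Cd^2+(aq)] / [Pt^2+(aq)] = 161 and log Q = 2.206.
By the Nernst equation, E = +1.591 − (0.0591/2)·(2.206) = +1.53 V.

+1.53 V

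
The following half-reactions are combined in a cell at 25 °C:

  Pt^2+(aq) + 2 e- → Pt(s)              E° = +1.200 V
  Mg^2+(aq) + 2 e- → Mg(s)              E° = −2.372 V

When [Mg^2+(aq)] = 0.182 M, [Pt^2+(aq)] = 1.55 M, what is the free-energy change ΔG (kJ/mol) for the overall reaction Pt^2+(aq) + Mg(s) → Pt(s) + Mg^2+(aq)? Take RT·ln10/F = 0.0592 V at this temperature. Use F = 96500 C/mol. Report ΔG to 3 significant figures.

With Pt²⁺/Pt reduced at the cathode, E°cell = +1.200 − (−2.372) = +3.572 V and n = 2.
Here Q = [Mg^2+(aq)] / [Pt^2+(aq)] = 0.117 (log Q = −0.930), giving E = +3.572 − (0.0592/2)·(−0.930) = +3.5995 V.
ΔG = −nFE = −(2)(96500)(+3.5995) J/mol = −695 kJ/mol.

−695 kJ/mol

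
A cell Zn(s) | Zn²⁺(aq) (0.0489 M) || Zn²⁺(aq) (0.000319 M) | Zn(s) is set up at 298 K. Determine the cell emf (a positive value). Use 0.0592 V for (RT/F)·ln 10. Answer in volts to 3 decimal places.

0.065 V

For a concentration cell E°cell = 0, since both electrodes use the same couple.
The compartment with the higher Zn²⁺(aq) concentration (0.0489 M) acts as the cathode; ions are reduced there and produced at the dilute (0.000319 M) anode.
With n = 2, Ecell = −(0.0592/2)·log([dilute]/[conc]) = −(0.0592/2)·log(0.000319/0.0489) = +0.065 V.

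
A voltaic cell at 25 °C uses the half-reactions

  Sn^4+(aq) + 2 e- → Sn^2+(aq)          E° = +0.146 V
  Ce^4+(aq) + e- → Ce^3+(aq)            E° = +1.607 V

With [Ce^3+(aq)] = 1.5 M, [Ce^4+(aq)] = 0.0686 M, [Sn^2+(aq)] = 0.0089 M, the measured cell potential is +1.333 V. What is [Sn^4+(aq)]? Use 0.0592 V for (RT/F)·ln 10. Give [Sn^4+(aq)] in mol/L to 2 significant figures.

0.39 M

With Ce⁴⁺/Ce³⁺ at the cathode and Sn⁴⁺/Sn²⁺ at the anode, E°cell = +1.607 − (+0.146) = +1.461 V (n = 2).
Since E = E° − (0.0592/n)·log Q, log Q = n(E° − E)/0.0592 = 4.324.
Balancing electrons gives 2 Ce^4+(aq) + Sn^2+(aq) → 2 Ce^3+(aq) + Sn^4+(aq); thus Q = ([Ce^3+(aq)]^2·[Sn^4+(aq)]) / ([Ce^4+(aq)]^2·[Sn^2+(aq)]).
Isolating [Sn^4+(aq)] in Q = 10^{4.324} yields log [Sn^4+(aq)] = −0.406, i.e. 0.39 M.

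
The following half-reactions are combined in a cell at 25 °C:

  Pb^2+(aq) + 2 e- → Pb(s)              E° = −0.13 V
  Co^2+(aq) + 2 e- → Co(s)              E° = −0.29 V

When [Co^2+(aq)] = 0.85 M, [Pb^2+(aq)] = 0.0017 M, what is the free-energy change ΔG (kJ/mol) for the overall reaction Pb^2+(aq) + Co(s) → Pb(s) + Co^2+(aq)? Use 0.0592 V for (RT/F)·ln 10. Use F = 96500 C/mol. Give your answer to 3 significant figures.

E°cell = −0.13 − (−0.29) = +0.16 V; the balanced reaction transfers n = 2 electrons.
Q = [Co^2+(aq)] / [Pb^2+(aq)] = 500, so log Q = 2.699 and E = +0.16 − (0.0592/2)(2.699) = +0.0801 V.
ΔG = −nFE = −(2)(96500)(+0.0801) J/mol = −15.5 kJ/mol.

−15.5 kJ/mol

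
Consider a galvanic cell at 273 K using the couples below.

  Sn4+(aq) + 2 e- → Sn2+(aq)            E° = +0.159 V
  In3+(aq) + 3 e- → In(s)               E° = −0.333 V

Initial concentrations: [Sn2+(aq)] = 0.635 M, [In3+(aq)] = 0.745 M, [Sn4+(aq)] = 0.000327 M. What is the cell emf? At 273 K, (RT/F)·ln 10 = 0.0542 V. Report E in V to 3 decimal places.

Sn⁴⁺/Sn²⁺ is reduced (cathode, E° = +0.159 V) and In³⁺/In is oxidized (anode).
E°cell = E°cat − E°an = +0.159 − (−0.333) = +0.492 V; n = 6.
The balanced reaction is 3 Sn4+(aq) + 2 In(s) → 3 Sn2+(aq) + 2 In3+(aq), so Q = ([Sn2+(aq)]^3·[In3+(aq)]^2) / [Sn4+(aq)]^3 = 4.06×10^9 and log Q = 9.609.
E = E° − (0.0542/n)·log Q = +0.492 − (0.0542/6)(9.609) = +0.405 V.

+0.405 V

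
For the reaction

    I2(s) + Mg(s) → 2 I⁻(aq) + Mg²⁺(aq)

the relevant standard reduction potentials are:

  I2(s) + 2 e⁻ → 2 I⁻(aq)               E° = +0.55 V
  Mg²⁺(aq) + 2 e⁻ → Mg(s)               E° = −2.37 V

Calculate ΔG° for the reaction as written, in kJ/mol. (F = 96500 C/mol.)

−564 kJ/mol

In the reaction as written I2(s) is reduced, so the I₂/I⁻ couple is the cathode and Mg²⁺/Mg is the anode.
E°cell = +0.55 − (−2.37) = +2.92 V; balancing electrons gives n = 2.
ΔG° = −nFE°cell = −(2)(96500)(+2.92) J/mol = −564 kJ/mol.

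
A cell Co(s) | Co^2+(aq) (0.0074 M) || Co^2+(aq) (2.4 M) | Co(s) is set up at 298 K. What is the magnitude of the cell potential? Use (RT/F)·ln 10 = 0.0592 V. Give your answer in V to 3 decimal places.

For a concentration cell E°cell = 0, since both electrodes use the same couple.
The compartment with the higher Co^2+(aq) concentration (2.4 M) acts as the cathode; ions are reduced there and produced at the dilute (0.0074 M) anode.
With n = 2, Ecell = −(0.0592/2)·log([dilute]/[conc]) = −(0.0592/2)·log(0.0074/2.4) = +0.074 V.

0.074 V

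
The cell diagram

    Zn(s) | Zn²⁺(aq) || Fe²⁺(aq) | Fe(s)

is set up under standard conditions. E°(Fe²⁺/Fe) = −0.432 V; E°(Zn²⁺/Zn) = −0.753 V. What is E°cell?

+0.321 V

By convention the left-hand electrode in cell notation is the anode (oxidation) and the right-hand electrode is the cathode (reduction).
E°cell = E°(right) − E°(left) = −0.432 − (−0.753) = +0.321 V.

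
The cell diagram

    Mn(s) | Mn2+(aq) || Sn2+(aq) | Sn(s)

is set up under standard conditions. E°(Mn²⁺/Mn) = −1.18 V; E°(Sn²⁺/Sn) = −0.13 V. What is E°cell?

By convention the left-hand electrode in cell notation is the anode (oxidation) and the right-hand electrode is the cathode (reduction).
E°cell = E°(right) − E°(left) = −0.13 − (−1.18) = +1.05 V.

+1.05 V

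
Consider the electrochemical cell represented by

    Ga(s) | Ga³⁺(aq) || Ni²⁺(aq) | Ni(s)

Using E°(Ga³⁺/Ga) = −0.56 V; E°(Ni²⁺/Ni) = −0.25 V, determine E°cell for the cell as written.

By convention the left-hand electrode in cell notation is the anode (oxidation) and the right-hand electrode is the cathode (reduction).
E°cell = E°(right) − E°(left) = −0.25 − (−0.56) = +0.31 V.

+0.31 V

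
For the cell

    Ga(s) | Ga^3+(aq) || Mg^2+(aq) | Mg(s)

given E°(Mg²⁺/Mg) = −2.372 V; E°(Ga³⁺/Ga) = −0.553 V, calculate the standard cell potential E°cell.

By convention the left-hand electrode in cell notation is the anode (oxidation) and the right-hand electrode is the cathode (reduction).
E°cell = E°(right) − E°(left) = −2.372 − (−0.553) = −1.819 V.
The negative sign shows that, as written, the cell would require an external voltage to drive the reaction.

−1.819 V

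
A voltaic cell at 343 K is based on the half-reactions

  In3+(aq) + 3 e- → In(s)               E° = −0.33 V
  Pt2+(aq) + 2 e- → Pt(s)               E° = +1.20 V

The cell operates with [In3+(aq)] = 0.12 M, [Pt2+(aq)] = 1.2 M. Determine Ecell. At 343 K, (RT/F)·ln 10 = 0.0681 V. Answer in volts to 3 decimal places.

The Pt²⁺/Pt couple has the more positive E°, so it is the cathode; In³⁺/In is the anode.
E°cell = +1.20 − (−0.33) = +1.53 V, with n = 6 electrons transferred.
The balanced reaction is 3 Pt2+(aq) + 2 In(s) → 3 Pt(s) + 2 In3+(aq), so Q = [In3+(aq)]^2 / [Pt2+(aq)]^3 = 0.00833 and log Q = −2.079.
Applying E = E° − (RT ln10/nF)·log Q gives +1.53 − (0.0681/6)(−2.079) = +1.554 V.

+1.554 V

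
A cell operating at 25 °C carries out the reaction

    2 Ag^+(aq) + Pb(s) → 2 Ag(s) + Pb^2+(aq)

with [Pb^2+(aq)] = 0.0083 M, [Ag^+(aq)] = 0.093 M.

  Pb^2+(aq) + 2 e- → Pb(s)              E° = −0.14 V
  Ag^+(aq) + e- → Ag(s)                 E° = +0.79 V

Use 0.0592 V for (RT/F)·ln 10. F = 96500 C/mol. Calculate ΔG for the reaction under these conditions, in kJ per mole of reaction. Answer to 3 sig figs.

−180 kJ/mol

With Ag⁺/Ag reduced at the cathode, E°cell = +0.79 − (−0.14) = +0.93 V and n = 2.
The reaction quotient is [Pb^2+(aq)] / [Ag^+(aq)]^2 = 0.96; by Nernst, E = +0.93 − (0.0592/2)(−0.018) = +0.9305 V.
Finally ΔG = −nFE = −(2)(96500 C/mol)(+0.9305 V) = −180 kJ/mol.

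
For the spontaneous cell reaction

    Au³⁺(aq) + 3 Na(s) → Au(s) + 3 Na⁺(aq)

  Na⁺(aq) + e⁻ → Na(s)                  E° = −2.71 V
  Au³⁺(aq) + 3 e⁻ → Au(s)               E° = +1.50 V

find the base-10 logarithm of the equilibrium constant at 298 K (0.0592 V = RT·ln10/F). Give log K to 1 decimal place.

The Au³⁺/Au couple is reduced (cathode); E°cell = +1.50 − (−2.71) = +4.21 V with n = 3.
At equilibrium E = 0, so log K = nE°cell / 0.0592 = (3)(+4.21) / 0.0592 = 213.3.

log K = 213.3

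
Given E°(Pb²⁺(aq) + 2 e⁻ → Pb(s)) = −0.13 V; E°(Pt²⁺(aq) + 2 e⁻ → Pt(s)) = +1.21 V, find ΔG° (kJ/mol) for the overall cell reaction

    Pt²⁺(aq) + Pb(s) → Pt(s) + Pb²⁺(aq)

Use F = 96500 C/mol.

In the reaction as written Pt²⁺(aq) is reduced, so the Pt²⁺/Pt couple is the cathode and Pb²⁺/Pb is the anode.
E°cell = +1.21 − (−0.13) = +1.34 V; balancing electrons gives n = 2.
ΔG° = −nFE°cell = −(2)(96500)(+1.34) J/mol = −259 kJ/mol.

−259 kJ/mol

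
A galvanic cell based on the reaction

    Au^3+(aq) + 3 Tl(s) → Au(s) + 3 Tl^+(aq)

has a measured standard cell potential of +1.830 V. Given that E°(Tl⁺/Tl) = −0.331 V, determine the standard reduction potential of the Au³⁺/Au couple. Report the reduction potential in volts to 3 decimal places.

+1.499 V

In the reaction as written the Au³⁺/Au couple is reduced (cathode) and Tl⁺/Tl is oxidized (anode), so E°cell = E°(Au³⁺/Au) − E°(Tl⁺/Tl).
E°(Au³⁺/Au) = E°cell + E°(anode) = +1.830 + (−0.331) = +1.499 V.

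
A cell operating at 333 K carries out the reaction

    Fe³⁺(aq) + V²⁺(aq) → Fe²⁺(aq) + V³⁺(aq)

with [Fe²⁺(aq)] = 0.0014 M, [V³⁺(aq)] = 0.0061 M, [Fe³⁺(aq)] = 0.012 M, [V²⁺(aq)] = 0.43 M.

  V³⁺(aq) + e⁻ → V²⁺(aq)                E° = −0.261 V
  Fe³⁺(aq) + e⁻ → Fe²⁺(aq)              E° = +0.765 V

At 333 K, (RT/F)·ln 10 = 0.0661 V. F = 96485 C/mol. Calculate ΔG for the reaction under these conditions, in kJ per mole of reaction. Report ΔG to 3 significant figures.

E°cell = +0.765 − (−0.261) = +1.026 V; the balanced reaction transfers n = 1 electron.
The reaction quotient is ([Fe²⁺(aq)]·[V³⁺(aq)]) / ([Fe³⁺(aq)]·[V²⁺(aq)]) = 0.00166; by Nernst, E = +1.026 − (0.0661/1)(−2.781) = +1.2098 V.
Finally ΔG = −nFE = −(1)(96485 C/mol)(+1.2098 V) = −117 kJ/mol.

−117 kJ/mol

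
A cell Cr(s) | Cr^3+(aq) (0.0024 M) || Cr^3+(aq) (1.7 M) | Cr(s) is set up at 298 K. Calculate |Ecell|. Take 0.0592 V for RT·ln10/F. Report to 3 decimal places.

0.056 V

For a concentration cell E°cell = 0, since both electrodes use the same couple.
The compartment with the higher Cr^3+(aq) concentration (1.7 M) acts as the cathode; ions are reduced there and produced at the dilute (0.0024 M) anode.
With n = 3, Ecell = −(0.0592/3)·log([dilute]/[conc]) = −(0.0592/3)·log(0.0024/1.7) = +0.056 V.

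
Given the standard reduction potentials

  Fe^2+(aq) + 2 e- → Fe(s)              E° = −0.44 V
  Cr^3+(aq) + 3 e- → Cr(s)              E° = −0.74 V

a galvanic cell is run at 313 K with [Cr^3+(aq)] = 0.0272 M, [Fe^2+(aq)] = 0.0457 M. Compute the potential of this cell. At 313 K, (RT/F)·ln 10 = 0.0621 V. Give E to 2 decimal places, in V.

Since E°(Fe²⁺/Fe) > E°(Cr³⁺/Cr), Fe²⁺/Fe serves as the cathode.
E°cell = E°cat − E°an = −0.44 − (−0.74) = +0.30 V; n = 6.
For the overall reaction 3 Fe^2+(aq) + 2 Cr(s) → 3 Fe(s) + 2 Cr^3+(aq), Q = [Cr^3+(aq)]^2 / [Fe^2+(aq)]^3 = 7.75, giving log Q = 0.889.
By the Nernst equation, E = +0.30 − (0.0621/6)·(0.889) = +0.29 V.

+0.29 V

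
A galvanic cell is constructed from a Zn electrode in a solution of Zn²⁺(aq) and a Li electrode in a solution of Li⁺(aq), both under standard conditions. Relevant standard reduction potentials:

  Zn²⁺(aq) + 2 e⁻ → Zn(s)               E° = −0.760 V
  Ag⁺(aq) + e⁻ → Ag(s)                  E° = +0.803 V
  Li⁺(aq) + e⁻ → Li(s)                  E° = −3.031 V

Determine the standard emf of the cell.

+2.271 V

Of the two couples in this cell, the one with the more positive reduction potential is reduced at the cathode: here that is Zn²⁺/Zn (−0.760 V); Li⁺/Li (−3.031 V) is the anode.
E°cell = E°(cathode) − E°(anode) = −0.760 − (−3.031) = +2.271 V.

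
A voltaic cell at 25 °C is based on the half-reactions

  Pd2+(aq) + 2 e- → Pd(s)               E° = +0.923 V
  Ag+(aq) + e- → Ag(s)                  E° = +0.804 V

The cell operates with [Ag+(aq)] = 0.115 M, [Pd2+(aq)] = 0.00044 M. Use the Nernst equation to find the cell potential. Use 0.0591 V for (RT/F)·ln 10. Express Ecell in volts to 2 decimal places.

+0.08 V

Since E°(Pd²⁺/Pd) > E°(Ag⁺/Ag), Pd²⁺/Pd serves as the cathode.
E°cell = E°cat − E°an = +0.923 − (+0.804) = +0.119 V; n = 2.
For the overall reaction Pd2+(aq) + 2 Ag(s) → Pd(s) + 2 Ag+(aq), Q = [Ag+(aq)]^2 / [Pd2+(aq)] = 30.1, giving log Q = 1.478.
E = E° − (0.0591/n)·log Q = +0.119 − (0.0591/2)(1.478) = +0.08 V.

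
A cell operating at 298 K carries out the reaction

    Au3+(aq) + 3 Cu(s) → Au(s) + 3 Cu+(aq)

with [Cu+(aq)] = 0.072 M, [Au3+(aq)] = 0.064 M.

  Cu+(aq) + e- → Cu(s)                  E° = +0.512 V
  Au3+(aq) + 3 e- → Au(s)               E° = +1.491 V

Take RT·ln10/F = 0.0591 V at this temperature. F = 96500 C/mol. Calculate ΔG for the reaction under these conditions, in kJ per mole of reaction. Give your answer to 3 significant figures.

The standard cell potential is +1.491 − (+0.512) = +0.979 V, with n = 3 electrons in the balanced equation.
Q = [Cu+(aq)]^3 / [Au3+(aq)] = 0.00583, so log Q = −2.234 and E = +0.979 − (0.0591/3)(−2.234) = +1.0230 V.
Finally ΔG = −nFE = −(3)(96500 C/mol)(+1.0230 V) = −296 kJ/mol.

−296 kJ/mol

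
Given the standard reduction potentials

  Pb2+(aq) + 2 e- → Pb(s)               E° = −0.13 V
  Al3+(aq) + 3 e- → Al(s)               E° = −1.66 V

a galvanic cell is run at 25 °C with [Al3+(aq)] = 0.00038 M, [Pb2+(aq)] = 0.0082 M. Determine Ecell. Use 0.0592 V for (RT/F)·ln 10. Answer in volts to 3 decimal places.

The Pb²⁺/Pb couple has the more positive E°, so it is the cathode; Al³⁺/Al is the anode.
The standard potential is −0.13 − (−1.66) = +1.53 V and the balanced reaction transfers n = 6 electrons.
Balancing gives 3 Pb2+(aq) + 2 Al(s) → 3 Pb(s) + 2 Al3+(aq); hence Q = [Al3+(aq)]^2 / [Pb2+(aq)]^3 = 0.262 (log Q = −0.582).
E = E° − (0.0592/n)·log Q = +1.53 − (0.0592/6)(−0.582) = +1.536 V.

+1.536 V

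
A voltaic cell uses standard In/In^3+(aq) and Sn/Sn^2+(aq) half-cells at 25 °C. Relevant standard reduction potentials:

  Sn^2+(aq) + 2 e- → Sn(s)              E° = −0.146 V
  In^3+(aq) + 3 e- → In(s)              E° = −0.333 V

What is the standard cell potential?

+0.187 V

Of the two couples in this cell, the one with the more positive reduction potential is reduced at the cathode: here that is Sn²⁺/Sn (−0.146 V); In³⁺/In (−0.333 V) is the anode.
E°cell = E°(cathode) − E°(anode) = −0.146 − (−0.333) = +0.187 V.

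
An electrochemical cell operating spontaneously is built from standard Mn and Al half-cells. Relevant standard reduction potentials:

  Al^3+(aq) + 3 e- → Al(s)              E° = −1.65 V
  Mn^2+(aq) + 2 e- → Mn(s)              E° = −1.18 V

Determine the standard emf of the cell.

+0.47 V

The Mn²⁺/Mn couple has the higher E°, so Mn ion is reduced (cathode) and Al is oxidized (anode).
E°cell = E°(cathode) − E°(anode) = −1.18 − (−1.65) = +0.47 V.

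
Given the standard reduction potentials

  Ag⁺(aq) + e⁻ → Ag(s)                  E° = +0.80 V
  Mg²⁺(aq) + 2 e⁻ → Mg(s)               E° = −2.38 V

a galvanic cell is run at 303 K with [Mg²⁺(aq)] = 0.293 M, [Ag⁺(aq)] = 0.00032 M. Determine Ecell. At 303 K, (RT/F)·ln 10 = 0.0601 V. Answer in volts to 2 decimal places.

Since E°(Ag⁺/Ag) > E°(Mg²⁺/Mg), Ag⁺/Ag serves as the cathode.
The standard potential is +0.80 − (−2.38) = +3.18 V and the balanced reaction transfers n = 2 electrons.
For the overall reaction 2 Ag⁺(aq) + Mg(s) → 2 Ag(s) + Mg²⁺(aq), Q = [Mg²⁺(aq)] / [Ag⁺(aq)]^2 = 2.86×10^6, giving log Q = 6.457.
By the Nernst equation, E = +3.18 − (0.0601/2)·(6.457) = +2.99 V.

+2.99 V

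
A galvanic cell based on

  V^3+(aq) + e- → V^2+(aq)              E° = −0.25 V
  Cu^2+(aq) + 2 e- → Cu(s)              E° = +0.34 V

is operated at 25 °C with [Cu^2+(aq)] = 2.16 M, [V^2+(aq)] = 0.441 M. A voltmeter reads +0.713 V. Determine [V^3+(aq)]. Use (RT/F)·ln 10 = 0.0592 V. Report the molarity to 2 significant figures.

0.0054 M

With Cu²⁺/Cu at the cathode and V³⁺/V²⁺ at the anode, E°cell = +0.34 − (−0.25) = +0.59 V (n = 2).
Rearranging E = E° − (0.0592/n)·log Q gives log Q = 2(+0.59 − (+0.713))/0.0592 = −4.155.
For Cu^2+(aq) + 2 V^2+(aq) → Cu(s) + 2 V^3+(aq), the reaction quotient is Q = [V^3+(aq)]^2 / ([Cu^2+(aq)]·[V^2+(aq)]^2).
Solving for the unknown gives log [V^3+(aq)] = −2.266, so [V^3+(aq)] ≈ 0.0054 M.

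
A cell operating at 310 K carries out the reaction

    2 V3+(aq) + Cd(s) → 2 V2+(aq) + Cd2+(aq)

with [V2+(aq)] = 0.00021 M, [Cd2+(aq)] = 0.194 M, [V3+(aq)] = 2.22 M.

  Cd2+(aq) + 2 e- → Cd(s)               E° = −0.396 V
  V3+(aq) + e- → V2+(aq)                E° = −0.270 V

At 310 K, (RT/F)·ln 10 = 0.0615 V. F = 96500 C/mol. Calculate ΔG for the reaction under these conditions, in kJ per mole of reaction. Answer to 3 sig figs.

The standard cell potential is −0.270 − (−0.396) = +0.126 V, with n = 2 electrons in the balanced equation.
Here Q = ([V2+(aq)]^2·[Cd2+(aq)]) / [V3+(aq)]^2 = 1.74×10^−9 (log Q = −8.760), giving E = +0.126 − (0.0615/2)·(−8.760) = +0.3954 V.
Then ΔG = −nFE = −2 × 96500 × +0.3954 J/mol = −76.3 kJ/mol.

−76.3 kJ/mol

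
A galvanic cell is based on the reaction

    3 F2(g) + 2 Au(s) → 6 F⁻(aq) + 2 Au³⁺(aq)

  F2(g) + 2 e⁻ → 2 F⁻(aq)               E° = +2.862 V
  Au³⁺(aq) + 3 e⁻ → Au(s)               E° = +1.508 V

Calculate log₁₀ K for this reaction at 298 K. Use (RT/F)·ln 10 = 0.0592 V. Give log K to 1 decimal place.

The F₂/F⁻ couple is reduced (cathode); E°cell = +2.862 − (+1.508) = +1.354 V with n = 6.
At equilibrium E = 0, so log K = nE°cell / 0.0592 = (6)(+1.354) / 0.0592 = 137.2.

log K = 137.2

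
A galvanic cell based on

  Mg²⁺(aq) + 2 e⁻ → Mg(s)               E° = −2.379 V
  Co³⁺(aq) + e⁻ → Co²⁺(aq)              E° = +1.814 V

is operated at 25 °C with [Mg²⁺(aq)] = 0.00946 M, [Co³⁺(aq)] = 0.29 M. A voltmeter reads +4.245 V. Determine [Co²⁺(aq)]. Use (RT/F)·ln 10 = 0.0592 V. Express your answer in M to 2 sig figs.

0.39 M

Co³⁺/Co²⁺ is the cathode (higher E°); E°cell = +1.814 − (−2.379) = +4.193 V with n = 2.
Since E = E° − (0.0592/n)·log Q, log Q = n(E° − E)/0.0592 = −1.757.
For 2 Co³⁺(aq) + Mg(s) → 2 Co²⁺(aq) + Mg²⁺(aq), the reaction quotient is Q = ([Co²⁺(aq)]^2·[Mg²⁺(aq)]) / [Co³⁺(aq)]^2.
Isolating [Co²⁺(aq)] in Q = 10^{−1.757} yields log [Co²⁺(aq)] = −0.404, i.e. 0.39 M.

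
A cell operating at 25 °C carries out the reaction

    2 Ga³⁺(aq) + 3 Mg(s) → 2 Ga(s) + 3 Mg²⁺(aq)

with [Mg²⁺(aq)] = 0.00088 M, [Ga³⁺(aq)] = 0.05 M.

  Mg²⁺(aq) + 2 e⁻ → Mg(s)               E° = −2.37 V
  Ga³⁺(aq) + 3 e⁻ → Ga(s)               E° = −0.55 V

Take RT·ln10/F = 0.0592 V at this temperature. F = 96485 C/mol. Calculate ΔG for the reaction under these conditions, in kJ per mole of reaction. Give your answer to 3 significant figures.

E°cell = −0.55 − (−2.37) = +1.82 V; the balanced reaction transfers n = 6 electrons.
Here Q = [Mg²⁺(aq)]^3 / [Ga³⁺(aq)]^2 = 2.73×10^−7 (log Q = −6.564), giving E = +1.82 − (0.0592/6)·(−6.564) = +1.8848 V.
Then ΔG = −nFE = −6 × 96485 × +1.8848 J/mol = −1090 kJ/mol.

−1090 kJ/mol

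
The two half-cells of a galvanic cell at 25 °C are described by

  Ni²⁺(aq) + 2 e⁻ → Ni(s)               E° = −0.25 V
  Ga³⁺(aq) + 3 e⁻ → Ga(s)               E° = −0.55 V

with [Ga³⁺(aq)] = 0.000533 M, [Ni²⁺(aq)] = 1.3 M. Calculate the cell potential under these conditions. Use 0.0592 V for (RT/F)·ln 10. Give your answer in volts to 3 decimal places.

Since E°(Ni²⁺/Ni) > E°(Ga³⁺/Ga), Ni²⁺/Ni serves as the cathode.
The standard potential is −0.25 − (−0.55) = +0.30 V and the balanced reaction transfers n = 6 electrons.
Balancing gives 3 Ni²⁺(aq) + 2 Ga(s) → 3 Ni(s) + 2 Ga³⁺(aq); hence Q = [Ga³⁺(aq)]^2 / [Ni²⁺(aq)]^3 = 1.29×10^−7 (log Q = −6.888).
By the Nernst equation, E = +0.30 − (0.0592/6)·(−6.888) = +0.368 V.

+0.368 V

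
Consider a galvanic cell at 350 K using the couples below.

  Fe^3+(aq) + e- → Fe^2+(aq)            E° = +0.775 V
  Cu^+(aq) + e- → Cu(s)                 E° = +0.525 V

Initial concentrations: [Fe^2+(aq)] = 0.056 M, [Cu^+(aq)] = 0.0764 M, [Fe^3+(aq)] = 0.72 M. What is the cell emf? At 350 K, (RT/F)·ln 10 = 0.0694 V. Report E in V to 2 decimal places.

+0.40 V

Since E°(Fe³⁺/Fe²⁺) > E°(Cu⁺/Cu), Fe³⁺/Fe²⁺ serves as the cathode.
E°cell = E°cat − E°an = +0.775 − (+0.525) = +0.250 V; n = 1.
The balanced reaction is Fe^3+(aq) + Cu(s) → Fe^2+(aq) + Cu^+(aq), so Q = ([Fe^2+(aq)]·[Cu^+(aq)]) / [Fe^3+(aq)] = 0.00594 and log Q = −2.226.
E = E° − (0.0694/n)·log Q = +0.250 − (0.0694/1)(−2.226) = +0.40 V.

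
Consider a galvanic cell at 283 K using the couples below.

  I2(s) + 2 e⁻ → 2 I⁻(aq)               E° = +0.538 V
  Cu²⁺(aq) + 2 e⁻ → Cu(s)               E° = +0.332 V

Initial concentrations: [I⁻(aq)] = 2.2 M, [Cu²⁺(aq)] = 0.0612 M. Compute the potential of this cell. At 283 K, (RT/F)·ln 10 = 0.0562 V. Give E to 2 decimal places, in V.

The I₂/I⁻ couple has the more positive E°, so it is the cathode; Cu²⁺/Cu is the anode.
The standard potential is +0.538 − (+0.332) = +0.206 V and the balanced reaction transfers n = 2 electrons.
The balanced reaction is I2(s) + Cu(s) → 2 I⁻(aq) + Cu²⁺(aq), so Q = [I⁻(aq)]^2·[Cu²⁺(aq)] = 0.296 and log Q = −0.528.
Applying E = E° − (RT ln10/nF)·log Q gives +0.206 − (0.0562/2)(−0.528) = +0.22 V.

+0.22 V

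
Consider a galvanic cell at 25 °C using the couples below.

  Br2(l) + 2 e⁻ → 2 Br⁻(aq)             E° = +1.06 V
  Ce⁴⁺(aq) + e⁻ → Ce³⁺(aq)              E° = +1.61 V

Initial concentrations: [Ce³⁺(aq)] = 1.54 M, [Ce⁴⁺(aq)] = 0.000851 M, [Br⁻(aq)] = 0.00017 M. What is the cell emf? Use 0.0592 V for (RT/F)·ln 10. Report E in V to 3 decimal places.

The Ce⁴⁺/Ce³⁺ couple has the more positive E°, so it is the cathode; Br₂/Br⁻ is the anode.
E°cell = E°cat − E°an = +1.61 − (+1.06) = +0.55 V; n = 2.
Balancing gives 2 Ce⁴⁺(aq) + 2 Br⁻(aq) → 2 Ce³⁺(aq) + Br2(l); hence Q = [Ce³⁺(aq)]^2 / ([Ce⁴⁺(aq)]^2·[Br⁻(aq)]^2) = 1.13×10^14 (log Q = 14.054).
Applying E = E° − (RT ln10/nF)·log Q gives +0.55 − (0.0592/2)(14.054) = +0.134 V.

+0.134 V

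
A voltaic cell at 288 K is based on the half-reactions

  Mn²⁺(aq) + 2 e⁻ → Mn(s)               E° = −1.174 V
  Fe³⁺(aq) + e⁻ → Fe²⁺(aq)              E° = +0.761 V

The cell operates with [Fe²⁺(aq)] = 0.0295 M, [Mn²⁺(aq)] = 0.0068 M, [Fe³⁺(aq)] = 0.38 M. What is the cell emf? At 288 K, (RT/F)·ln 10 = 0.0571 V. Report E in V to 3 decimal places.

+2.060 V

Since E°(Fe³⁺/Fe²⁺) > E°(Mn²⁺/Mn), Fe³⁺/Fe²⁺ serves as the cathode.
E°cell = +0.761 − (−1.174) = +1.935 V, with n = 2 electrons transferred.
The balanced reaction is 2 Fe³⁺(aq) + Mn(s) → 2 Fe²⁺(aq) + Mn²⁺(aq), so Q = ([Fe²⁺(aq)]^2·[Mn²⁺(aq)]) / [Fe³⁺(aq)]^2 = 4.1×10^−5 and log Q = −4.387.
Applying E = E° − (RT ln10/nF)·log Q gives +1.935 − (0.0571/2)(−4.387) = +2.060 V.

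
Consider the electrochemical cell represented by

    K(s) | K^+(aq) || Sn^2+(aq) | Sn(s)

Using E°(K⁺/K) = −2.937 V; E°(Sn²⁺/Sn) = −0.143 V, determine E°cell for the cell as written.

By convention the left-hand electrode in cell notation is the anode (oxidation) and the right-hand electrode is the cathode (reduction).
E°cell = E°(right) − E°(left) = −0.143 − (−2.937) = +2.794 V.

+2.794 V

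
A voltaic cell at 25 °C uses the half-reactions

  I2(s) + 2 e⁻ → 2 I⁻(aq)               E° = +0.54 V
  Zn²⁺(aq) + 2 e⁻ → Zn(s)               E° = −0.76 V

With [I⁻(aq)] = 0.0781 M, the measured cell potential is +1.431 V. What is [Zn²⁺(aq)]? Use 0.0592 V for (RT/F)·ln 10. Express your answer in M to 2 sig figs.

I₂/I⁻ is the cathode (higher E°); E°cell = +0.54 − (−0.76) = +1.30 V with n = 2.
Rearranging E = E° − (0.0592/n)·log Q gives log Q = 2(+1.30 − (+1.431))/0.0592 = −4.426.
For I2(s) + Zn(s) → 2 I⁻(aq) + Zn²⁺(aq), the reaction quotient is Q = [I⁻(aq)]^2·[Zn²⁺(aq)].
Substituting the known concentrations and solving, log [Zn²⁺(aq)] = −2.211 and [Zn²⁺(aq)] = 0.0062 M.

0.0062 M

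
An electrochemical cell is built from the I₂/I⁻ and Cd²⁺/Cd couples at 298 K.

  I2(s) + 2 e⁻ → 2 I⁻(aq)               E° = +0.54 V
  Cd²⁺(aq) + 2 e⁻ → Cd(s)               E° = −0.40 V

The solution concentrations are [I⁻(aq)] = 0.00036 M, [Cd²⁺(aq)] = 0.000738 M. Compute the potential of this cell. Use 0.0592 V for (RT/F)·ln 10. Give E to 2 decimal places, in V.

Since E°(I₂/I⁻) > E°(Cd²⁺/Cd), I₂/I⁻ serves as the cathode.
E°cell = E°cat − E°an = +0.54 − (−0.40) = +0.94 V; n = 2.
Balancing gives I2(s) + Cd(s) → 2 I⁻(aq) + Cd²⁺(aq); hence Q = [I⁻(aq)]^2·[Cd²⁺(aq)] = 9.56×10^−11 (log Q = −10.019).
E = E° − (0.0592/n)·log Q = +0.94 − (0.0592/2)(−10.019) = +1.24 V.

+1.24 V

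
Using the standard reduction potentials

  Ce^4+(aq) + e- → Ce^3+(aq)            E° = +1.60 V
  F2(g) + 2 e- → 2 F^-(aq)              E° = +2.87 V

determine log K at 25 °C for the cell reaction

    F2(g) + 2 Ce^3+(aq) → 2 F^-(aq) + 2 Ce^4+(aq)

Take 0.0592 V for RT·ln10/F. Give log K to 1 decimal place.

log K = 42.9

The F₂/F⁻ couple is reduced (cathode); E°cell = +2.87 − (+1.60) = +1.27 V with n = 2.
At equilibrium E = 0, so log K = nE°cell / 0.0592 = (2)(+1.27) / 0.0592 = 42.9.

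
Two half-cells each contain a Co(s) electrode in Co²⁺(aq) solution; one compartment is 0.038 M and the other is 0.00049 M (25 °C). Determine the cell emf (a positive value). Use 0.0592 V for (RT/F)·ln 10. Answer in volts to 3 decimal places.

0.056 V

For a concentration cell E°cell = 0, since both electrodes use the same couple.
The compartment with the higher Co²⁺(aq) concentration (0.038 M) acts as the cathode; ions are reduced there and produced at the dilute (0.00049 M) anode.
With n = 2, Ecell = −(0.0592/2)·log([dilute]/[conc]) = −(0.0592/2)·log(0.00049/0.038) = +0.056 V.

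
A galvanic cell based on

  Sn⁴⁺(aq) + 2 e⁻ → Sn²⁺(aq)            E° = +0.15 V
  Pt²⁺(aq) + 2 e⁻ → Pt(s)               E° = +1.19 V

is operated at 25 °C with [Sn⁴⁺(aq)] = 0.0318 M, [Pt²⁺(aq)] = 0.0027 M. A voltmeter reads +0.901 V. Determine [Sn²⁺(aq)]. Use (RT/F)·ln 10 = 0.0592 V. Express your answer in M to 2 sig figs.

0.00024 M

Pt²⁺/Pt is the cathode (higher E°); E°cell = +1.19 − (+0.15) = +1.04 V with n = 2.
Since E = E° − (0.0592/n)·log Q, log Q = n(E° − E)/0.0592 = 4.696.
For Pt²⁺(aq) + Sn²⁺(aq) → Pt(s) + Sn⁴⁺(aq), the reaction quotient is Q = [Sn⁴⁺(aq)] / ([Pt²⁺(aq)]·[Sn²⁺(aq)]).
Isolating [Sn²⁺(aq)] in Q = 10^{4.696} yields log [Sn²⁺(aq)] = −3.625, i.e. 0.00024 M.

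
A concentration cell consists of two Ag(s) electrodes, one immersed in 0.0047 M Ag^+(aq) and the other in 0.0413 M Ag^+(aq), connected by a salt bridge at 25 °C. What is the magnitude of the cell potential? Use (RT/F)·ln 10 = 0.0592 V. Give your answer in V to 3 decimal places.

For a concentration cell E°cell = 0, since both electrodes use the same couple.
The compartment with the higher Ag^+(aq) concentration (0.0413 M) acts as the cathode; ions are reduced there and produced at the dilute (0.0047 M) anode.
With n = 1, Ecell = −(0.0592/1)·log([dilute]/[conc]) = −(0.0592/1)·log(0.0047/0.0413) = +0.056 V.

0.056 V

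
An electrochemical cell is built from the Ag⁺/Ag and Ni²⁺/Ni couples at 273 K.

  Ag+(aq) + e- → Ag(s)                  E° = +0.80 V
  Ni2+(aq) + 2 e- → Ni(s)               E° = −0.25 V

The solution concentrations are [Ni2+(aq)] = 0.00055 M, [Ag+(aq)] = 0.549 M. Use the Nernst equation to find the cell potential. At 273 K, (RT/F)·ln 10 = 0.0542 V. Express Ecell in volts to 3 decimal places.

+1.124 V

The Ag⁺/Ag couple has the more positive E°, so it is the cathode; Ni²⁺/Ni is the anode.
E°cell = +0.80 − (−0.25) = +1.05 V, with n = 2 electrons transferred.
For the overall reaction 2 Ag+(aq) + Ni(s) → 2 Ag(s) + Ni2+(aq), Q = [Ni2+(aq)] / [Ag+(aq)]^2 = 0.00182, giving log Q = −2.739.
By the Nernst equation, E = +1.05 − (0.0542/2)·(−2.739) = +1.124 V.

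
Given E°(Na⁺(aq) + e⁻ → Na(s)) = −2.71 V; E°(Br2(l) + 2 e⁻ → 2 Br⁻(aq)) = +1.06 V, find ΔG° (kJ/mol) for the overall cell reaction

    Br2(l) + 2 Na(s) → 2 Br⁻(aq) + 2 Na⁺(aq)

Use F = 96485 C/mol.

−727 kJ/mol

In the reaction as written Br2(l) is reduced, so the Br₂/Br⁻ couple is the cathode and Na⁺/Na is the anode.
E°cell = +1.06 − (−2.71) = +3.77 V; balancing electrons gives n = 2.
ΔG° = −nFE°cell = −(2)(96485)(+3.77) J/mol = −727 kJ/mol.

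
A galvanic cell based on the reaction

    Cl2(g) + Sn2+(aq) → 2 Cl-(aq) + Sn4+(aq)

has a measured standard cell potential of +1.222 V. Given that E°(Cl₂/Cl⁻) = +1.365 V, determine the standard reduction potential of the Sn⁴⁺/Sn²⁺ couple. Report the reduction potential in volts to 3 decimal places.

+0.143 V

In the reaction as written the Cl₂/Cl⁻ couple is reduced (cathode) and Sn⁴⁺/Sn²⁺ is oxidized (anode), so E°cell = E°(Cl₂/Cl⁻) − E°(Sn⁴⁺/Sn²⁺).
E°(Sn⁴⁺/Sn²⁺) = E°(cathode) − E°cell = +1.365 − (+1.222) = +0.143 V.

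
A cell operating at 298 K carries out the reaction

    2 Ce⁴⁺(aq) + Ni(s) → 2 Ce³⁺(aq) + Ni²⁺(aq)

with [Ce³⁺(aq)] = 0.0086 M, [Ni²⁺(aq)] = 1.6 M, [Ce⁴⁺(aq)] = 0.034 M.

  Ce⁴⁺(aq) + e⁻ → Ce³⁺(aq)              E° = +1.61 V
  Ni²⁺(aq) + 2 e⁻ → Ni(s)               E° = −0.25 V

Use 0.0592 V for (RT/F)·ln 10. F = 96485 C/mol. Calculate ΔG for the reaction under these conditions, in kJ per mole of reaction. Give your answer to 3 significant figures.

The standard cell potential is +1.61 − (−0.25) = +1.86 V, with n = 2 electrons in the balanced equation.
Q = ([Ce³⁺(aq)]^2·[Ni²⁺(aq)]) / [Ce⁴⁺(aq)]^2 = 0.102, so log Q = −0.990 and E = +1.86 − (0.0592/2)(−0.990) = +1.8893 V.
Then ΔG = −nFE = −2 × 96485 × +1.8893 J/mol = −365 kJ/mol.

−365 kJ/mol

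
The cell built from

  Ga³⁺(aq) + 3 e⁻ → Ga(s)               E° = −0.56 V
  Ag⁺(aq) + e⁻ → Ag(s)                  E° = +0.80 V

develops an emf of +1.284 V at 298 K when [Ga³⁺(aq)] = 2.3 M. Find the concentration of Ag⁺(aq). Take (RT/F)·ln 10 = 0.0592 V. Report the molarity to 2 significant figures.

With Ag⁺/Ag at the cathode and Ga³⁺/Ga at the anode, E°cell = +0.80 − (−0.56) = +1.36 V (n = 3).
Since E = E° − (0.0592/n)·log Q, log Q = n(E° − E)/0.0592 = 3.851.
Balancing electrons gives 3 Ag⁺(aq) + Ga(s) → 3 Ag(s) + Ga³⁺(aq); thus Q = [Ga³⁺(aq)] / [Ag⁺(aq)]^3.
Isolating [Ag⁺(aq)] in Q = 10^{3.851} yields log [Ag⁺(aq)] = −1.163, i.e. 0.069 M.

0.069 M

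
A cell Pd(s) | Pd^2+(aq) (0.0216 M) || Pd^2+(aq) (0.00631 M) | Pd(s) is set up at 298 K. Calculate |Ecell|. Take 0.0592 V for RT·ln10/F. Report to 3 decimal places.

0.016 V

For a concentration cell E°cell = 0, since both electrodes use the same couple.
The compartment with the higher Pd^2+(aq) concentration (0.0216 M) acts as the cathode; ions are reduced there and produced at the dilute (0.00631 M) anode.
With n = 2, Ecell = −(0.0592/2)·log([dilute]/[conc]) = −(0.0592/2)·log(0.00631/0.0216) = +0.016 V.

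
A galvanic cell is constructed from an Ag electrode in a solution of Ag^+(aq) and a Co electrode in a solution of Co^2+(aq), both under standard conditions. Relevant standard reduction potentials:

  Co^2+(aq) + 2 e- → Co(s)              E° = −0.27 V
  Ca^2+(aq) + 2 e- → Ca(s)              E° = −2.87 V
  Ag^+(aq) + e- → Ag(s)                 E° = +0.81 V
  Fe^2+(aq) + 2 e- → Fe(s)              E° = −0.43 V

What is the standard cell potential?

The Ag⁺/Ag couple has the higher E°, so Ag ion is reduced (cathode) and Co is oxidized (anode).
E°cell = E°(cathode) − E°(anode) = +0.81 − (−0.27) = +1.08 V.

+1.08 V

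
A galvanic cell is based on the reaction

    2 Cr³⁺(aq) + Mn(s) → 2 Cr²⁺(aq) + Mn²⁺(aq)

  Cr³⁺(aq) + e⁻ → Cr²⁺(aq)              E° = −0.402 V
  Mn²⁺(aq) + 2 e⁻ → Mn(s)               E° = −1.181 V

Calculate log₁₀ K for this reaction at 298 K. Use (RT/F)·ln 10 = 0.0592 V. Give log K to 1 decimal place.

The Cr³⁺/Cr²⁺ couple is reduced (cathode); E°cell = −0.402 − (−1.181) = +0.779 V with n = 2.
At equilibrium E = 0, so log K = nE°cell / 0.0592 = (2)(+0.779) / 0.0592 = 26.3.

log K = 26.3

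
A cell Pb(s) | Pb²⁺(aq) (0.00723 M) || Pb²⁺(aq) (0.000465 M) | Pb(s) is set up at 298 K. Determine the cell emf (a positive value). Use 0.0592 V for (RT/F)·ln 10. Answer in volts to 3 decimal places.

For a concentration cell E°cell = 0, since both electrodes use the same couple.
The compartment with the higher Pb²⁺(aq) concentration (0.00723 M) acts as the cathode; ions are reduced there and produced at the dilute (0.000465 M) anode.
With n = 2, Ecell = −(0.0592/2)·log([dilute]/[conc]) = −(0.0592/2)·log(0.000465/0.00723) = +0.035 V.

0.035 V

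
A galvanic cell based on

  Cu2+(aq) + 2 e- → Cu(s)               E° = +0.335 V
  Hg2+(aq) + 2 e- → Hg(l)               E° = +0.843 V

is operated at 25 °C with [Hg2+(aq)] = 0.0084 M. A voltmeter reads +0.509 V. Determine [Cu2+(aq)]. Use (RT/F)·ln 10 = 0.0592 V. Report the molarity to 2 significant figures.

Hg²⁺/Hg is the cathode (higher E°); E°cell = +0.843 − (+0.335) = +0.508 V with n = 2.
Rearranging E = E° − (0.0592/n)·log Q gives log Q = 2(+0.508 − (+0.509))/0.0592 = −0.034.
For Hg2+(aq) + Cu(s) → Hg(l) + Cu2+(aq), the reaction quotient is Q = [Cu2+(aq)] / [Hg2+(aq)].
Solving for the unknown gives log [Cu2+(aq)] = −2.110, so [Cu2+(aq)] ≈ 0.0078 M.

0.0078 M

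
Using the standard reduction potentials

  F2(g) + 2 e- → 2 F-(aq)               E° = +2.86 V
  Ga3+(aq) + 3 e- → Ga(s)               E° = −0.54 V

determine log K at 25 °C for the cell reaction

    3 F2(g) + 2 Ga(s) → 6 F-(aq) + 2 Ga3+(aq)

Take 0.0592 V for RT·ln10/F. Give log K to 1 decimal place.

log K = 344.6

The F₂/F⁻ couple is reduced (cathode); E°cell = +2.86 − (−0.54) = +3.40 V with n = 6.
At equilibrium E = 0, so log K = nE°cell / 0.0592 = (6)(+3.40) / 0.0592 = 344.6.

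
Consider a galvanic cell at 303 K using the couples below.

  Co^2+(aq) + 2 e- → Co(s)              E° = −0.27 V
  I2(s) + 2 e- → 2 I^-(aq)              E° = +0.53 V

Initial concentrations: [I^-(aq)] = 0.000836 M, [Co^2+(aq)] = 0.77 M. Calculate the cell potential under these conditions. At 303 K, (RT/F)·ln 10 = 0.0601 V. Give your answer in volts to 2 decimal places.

+0.99 V

I₂/I⁻ is reduced (cathode, E° = +0.53 V) and Co²⁺/Co is oxidized (anode).
E°cell = E°cat − E°an = +0.53 − (−0.27) = +0.80 V; n = 2.
For the overall reaction I2(s) + Co(s) → 2 I^-(aq) + Co^2+(aq), Q = [I^-(aq)]^2·[Co^2+(aq)] = 5.38×10^−7, giving log Q = −6.269.
By the Nernst equation, E = +0.80 − (0.0601/2)·(−6.269) = +0.99 V.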